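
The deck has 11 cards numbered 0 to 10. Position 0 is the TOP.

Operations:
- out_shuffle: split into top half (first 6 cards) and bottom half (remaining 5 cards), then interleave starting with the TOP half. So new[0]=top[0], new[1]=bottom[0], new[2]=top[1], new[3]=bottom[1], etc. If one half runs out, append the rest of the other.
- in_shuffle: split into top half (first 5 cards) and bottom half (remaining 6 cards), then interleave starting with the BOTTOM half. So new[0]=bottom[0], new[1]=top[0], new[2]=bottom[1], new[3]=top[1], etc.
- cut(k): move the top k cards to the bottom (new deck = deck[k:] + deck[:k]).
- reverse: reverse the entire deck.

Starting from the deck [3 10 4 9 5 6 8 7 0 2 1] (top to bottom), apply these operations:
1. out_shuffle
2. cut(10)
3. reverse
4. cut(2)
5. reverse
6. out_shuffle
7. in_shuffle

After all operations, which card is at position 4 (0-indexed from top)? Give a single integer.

Answer: 9

Derivation:
After op 1 (out_shuffle): [3 8 10 7 4 0 9 2 5 1 6]
After op 2 (cut(10)): [6 3 8 10 7 4 0 9 2 5 1]
After op 3 (reverse): [1 5 2 9 0 4 7 10 8 3 6]
After op 4 (cut(2)): [2 9 0 4 7 10 8 3 6 1 5]
After op 5 (reverse): [5 1 6 3 8 10 7 4 0 9 2]
After op 6 (out_shuffle): [5 7 1 4 6 0 3 9 8 2 10]
After op 7 (in_shuffle): [0 5 3 7 9 1 8 4 2 6 10]
Position 4: card 9.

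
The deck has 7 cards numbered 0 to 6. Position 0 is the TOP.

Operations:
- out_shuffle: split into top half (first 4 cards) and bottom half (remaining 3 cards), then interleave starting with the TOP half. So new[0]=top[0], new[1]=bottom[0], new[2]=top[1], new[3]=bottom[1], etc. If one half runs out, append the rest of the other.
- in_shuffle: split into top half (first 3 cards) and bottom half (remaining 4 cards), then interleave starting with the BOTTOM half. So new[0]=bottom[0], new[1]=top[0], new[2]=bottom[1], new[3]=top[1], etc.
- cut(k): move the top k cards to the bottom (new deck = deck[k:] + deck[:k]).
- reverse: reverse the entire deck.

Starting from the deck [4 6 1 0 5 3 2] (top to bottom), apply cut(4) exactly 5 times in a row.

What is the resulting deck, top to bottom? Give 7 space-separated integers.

After op 1 (cut(4)): [5 3 2 4 6 1 0]
After op 2 (cut(4)): [6 1 0 5 3 2 4]
After op 3 (cut(4)): [3 2 4 6 1 0 5]
After op 4 (cut(4)): [1 0 5 3 2 4 6]
After op 5 (cut(4)): [2 4 6 1 0 5 3]

Answer: 2 4 6 1 0 5 3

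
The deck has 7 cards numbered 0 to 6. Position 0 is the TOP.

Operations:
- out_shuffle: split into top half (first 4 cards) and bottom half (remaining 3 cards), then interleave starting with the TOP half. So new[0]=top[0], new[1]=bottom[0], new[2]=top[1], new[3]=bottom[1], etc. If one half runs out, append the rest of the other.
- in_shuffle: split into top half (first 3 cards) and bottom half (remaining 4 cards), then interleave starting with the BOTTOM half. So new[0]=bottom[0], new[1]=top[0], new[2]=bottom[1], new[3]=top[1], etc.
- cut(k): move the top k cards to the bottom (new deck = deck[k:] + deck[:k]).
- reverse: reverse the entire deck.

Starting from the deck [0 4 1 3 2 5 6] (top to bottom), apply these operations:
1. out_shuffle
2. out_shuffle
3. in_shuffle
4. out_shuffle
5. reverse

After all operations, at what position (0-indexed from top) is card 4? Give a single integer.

Answer: 2

Derivation:
After op 1 (out_shuffle): [0 2 4 5 1 6 3]
After op 2 (out_shuffle): [0 1 2 6 4 3 5]
After op 3 (in_shuffle): [6 0 4 1 3 2 5]
After op 4 (out_shuffle): [6 3 0 2 4 5 1]
After op 5 (reverse): [1 5 4 2 0 3 6]
Card 4 is at position 2.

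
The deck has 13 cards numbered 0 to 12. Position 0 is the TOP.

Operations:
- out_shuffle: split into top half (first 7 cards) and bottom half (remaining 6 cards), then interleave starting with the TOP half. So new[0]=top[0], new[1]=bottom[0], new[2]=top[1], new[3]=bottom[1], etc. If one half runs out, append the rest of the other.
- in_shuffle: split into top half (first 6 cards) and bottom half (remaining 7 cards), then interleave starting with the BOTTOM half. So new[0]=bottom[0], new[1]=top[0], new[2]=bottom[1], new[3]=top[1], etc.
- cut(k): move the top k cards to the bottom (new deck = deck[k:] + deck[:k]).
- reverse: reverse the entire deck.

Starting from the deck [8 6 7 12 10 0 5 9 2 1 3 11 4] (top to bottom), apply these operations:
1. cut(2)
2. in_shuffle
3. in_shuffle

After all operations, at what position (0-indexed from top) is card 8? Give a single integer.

After op 1 (cut(2)): [7 12 10 0 5 9 2 1 3 11 4 8 6]
After op 2 (in_shuffle): [2 7 1 12 3 10 11 0 4 5 8 9 6]
After op 3 (in_shuffle): [11 2 0 7 4 1 5 12 8 3 9 10 6]
Card 8 is at position 8.

Answer: 8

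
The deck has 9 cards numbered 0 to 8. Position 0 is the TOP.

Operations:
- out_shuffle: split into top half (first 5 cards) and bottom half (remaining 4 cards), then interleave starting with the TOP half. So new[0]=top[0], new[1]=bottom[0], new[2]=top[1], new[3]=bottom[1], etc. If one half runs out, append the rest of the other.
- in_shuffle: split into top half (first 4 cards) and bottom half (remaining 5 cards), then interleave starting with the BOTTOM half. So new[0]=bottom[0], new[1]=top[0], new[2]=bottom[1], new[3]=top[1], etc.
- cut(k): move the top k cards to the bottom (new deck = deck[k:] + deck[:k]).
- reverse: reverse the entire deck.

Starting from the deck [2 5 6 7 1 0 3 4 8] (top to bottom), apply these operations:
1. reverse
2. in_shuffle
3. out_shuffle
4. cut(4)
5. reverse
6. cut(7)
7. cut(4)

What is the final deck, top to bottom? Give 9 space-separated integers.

After op 1 (reverse): [8 4 3 0 1 7 6 5 2]
After op 2 (in_shuffle): [1 8 7 4 6 3 5 0 2]
After op 3 (out_shuffle): [1 3 8 5 7 0 4 2 6]
After op 4 (cut(4)): [7 0 4 2 6 1 3 8 5]
After op 5 (reverse): [5 8 3 1 6 2 4 0 7]
After op 6 (cut(7)): [0 7 5 8 3 1 6 2 4]
After op 7 (cut(4)): [3 1 6 2 4 0 7 5 8]

Answer: 3 1 6 2 4 0 7 5 8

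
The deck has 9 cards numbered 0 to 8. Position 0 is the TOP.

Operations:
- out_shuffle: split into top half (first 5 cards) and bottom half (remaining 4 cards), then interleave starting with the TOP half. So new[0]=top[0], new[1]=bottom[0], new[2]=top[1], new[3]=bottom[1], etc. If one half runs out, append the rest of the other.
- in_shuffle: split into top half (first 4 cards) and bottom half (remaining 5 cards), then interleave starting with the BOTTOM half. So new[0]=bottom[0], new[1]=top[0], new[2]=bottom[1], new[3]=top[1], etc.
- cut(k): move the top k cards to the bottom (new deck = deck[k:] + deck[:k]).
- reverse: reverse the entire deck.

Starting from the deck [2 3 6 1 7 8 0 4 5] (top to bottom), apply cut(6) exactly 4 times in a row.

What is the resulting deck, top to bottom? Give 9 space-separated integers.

Answer: 0 4 5 2 3 6 1 7 8

Derivation:
After op 1 (cut(6)): [0 4 5 2 3 6 1 7 8]
After op 2 (cut(6)): [1 7 8 0 4 5 2 3 6]
After op 3 (cut(6)): [2 3 6 1 7 8 0 4 5]
After op 4 (cut(6)): [0 4 5 2 3 6 1 7 8]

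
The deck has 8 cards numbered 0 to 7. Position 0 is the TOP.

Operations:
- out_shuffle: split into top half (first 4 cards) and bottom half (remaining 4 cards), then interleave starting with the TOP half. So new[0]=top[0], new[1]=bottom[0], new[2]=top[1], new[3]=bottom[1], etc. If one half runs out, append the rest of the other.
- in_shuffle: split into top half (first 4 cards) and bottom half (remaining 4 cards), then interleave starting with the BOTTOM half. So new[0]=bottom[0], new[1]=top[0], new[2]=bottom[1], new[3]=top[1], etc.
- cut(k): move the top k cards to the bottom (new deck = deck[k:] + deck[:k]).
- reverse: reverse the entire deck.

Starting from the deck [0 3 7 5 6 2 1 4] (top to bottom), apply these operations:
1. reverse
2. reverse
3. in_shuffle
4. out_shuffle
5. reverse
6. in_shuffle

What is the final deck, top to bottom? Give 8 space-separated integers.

After op 1 (reverse): [4 1 2 6 5 7 3 0]
After op 2 (reverse): [0 3 7 5 6 2 1 4]
After op 3 (in_shuffle): [6 0 2 3 1 7 4 5]
After op 4 (out_shuffle): [6 1 0 7 2 4 3 5]
After op 5 (reverse): [5 3 4 2 7 0 1 6]
After op 6 (in_shuffle): [7 5 0 3 1 4 6 2]

Answer: 7 5 0 3 1 4 6 2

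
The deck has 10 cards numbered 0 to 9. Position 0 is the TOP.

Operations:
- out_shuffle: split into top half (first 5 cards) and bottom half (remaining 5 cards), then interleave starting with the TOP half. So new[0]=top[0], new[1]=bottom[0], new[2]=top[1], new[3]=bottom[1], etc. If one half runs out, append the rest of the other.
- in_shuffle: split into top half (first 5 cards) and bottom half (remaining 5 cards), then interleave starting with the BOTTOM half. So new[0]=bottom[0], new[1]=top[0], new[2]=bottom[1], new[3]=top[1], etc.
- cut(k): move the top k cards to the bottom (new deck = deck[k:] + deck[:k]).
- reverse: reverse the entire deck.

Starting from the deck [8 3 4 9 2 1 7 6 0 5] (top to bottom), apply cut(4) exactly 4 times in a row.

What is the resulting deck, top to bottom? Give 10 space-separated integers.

Answer: 7 6 0 5 8 3 4 9 2 1

Derivation:
After op 1 (cut(4)): [2 1 7 6 0 5 8 3 4 9]
After op 2 (cut(4)): [0 5 8 3 4 9 2 1 7 6]
After op 3 (cut(4)): [4 9 2 1 7 6 0 5 8 3]
After op 4 (cut(4)): [7 6 0 5 8 3 4 9 2 1]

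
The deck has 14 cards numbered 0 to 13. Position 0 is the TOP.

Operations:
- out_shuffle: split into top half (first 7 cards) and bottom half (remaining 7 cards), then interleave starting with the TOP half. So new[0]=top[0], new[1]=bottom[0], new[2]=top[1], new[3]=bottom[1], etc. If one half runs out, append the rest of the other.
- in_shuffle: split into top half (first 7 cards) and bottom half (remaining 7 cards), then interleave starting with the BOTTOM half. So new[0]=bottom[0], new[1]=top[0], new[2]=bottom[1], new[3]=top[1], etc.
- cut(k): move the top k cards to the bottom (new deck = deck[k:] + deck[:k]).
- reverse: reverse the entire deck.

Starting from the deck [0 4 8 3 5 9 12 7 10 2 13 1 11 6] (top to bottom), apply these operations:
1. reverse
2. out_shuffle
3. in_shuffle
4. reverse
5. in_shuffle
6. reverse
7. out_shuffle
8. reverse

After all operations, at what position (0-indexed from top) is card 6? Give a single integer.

After op 1 (reverse): [6 11 1 13 2 10 7 12 9 5 3 8 4 0]
After op 2 (out_shuffle): [6 12 11 9 1 5 13 3 2 8 10 4 7 0]
After op 3 (in_shuffle): [3 6 2 12 8 11 10 9 4 1 7 5 0 13]
After op 4 (reverse): [13 0 5 7 1 4 9 10 11 8 12 2 6 3]
After op 5 (in_shuffle): [10 13 11 0 8 5 12 7 2 1 6 4 3 9]
After op 6 (reverse): [9 3 4 6 1 2 7 12 5 8 0 11 13 10]
After op 7 (out_shuffle): [9 12 3 5 4 8 6 0 1 11 2 13 7 10]
After op 8 (reverse): [10 7 13 2 11 1 0 6 8 4 5 3 12 9]
Card 6 is at position 7.

Answer: 7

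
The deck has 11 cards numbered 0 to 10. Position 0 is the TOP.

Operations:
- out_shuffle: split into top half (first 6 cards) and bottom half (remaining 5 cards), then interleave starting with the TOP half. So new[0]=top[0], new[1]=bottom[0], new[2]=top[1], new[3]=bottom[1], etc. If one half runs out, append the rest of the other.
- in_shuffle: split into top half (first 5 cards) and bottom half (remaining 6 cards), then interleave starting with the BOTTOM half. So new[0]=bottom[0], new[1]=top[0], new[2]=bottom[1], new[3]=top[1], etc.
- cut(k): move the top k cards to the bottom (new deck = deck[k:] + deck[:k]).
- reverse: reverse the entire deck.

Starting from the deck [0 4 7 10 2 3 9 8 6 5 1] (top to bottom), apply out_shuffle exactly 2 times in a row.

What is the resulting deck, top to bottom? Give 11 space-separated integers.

After op 1 (out_shuffle): [0 9 4 8 7 6 10 5 2 1 3]
After op 2 (out_shuffle): [0 10 9 5 4 2 8 1 7 3 6]

Answer: 0 10 9 5 4 2 8 1 7 3 6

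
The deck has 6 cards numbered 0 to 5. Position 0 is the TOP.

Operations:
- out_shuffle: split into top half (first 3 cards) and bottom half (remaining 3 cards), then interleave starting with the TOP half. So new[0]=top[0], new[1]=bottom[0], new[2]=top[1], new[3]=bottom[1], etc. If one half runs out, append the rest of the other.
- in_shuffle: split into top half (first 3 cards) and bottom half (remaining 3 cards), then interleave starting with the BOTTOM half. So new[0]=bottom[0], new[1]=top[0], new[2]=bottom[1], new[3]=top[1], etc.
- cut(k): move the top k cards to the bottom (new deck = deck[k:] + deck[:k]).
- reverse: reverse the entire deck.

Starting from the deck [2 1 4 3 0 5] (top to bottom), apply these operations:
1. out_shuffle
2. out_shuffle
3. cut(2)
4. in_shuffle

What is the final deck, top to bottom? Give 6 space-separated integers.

After op 1 (out_shuffle): [2 3 1 0 4 5]
After op 2 (out_shuffle): [2 0 3 4 1 5]
After op 3 (cut(2)): [3 4 1 5 2 0]
After op 4 (in_shuffle): [5 3 2 4 0 1]

Answer: 5 3 2 4 0 1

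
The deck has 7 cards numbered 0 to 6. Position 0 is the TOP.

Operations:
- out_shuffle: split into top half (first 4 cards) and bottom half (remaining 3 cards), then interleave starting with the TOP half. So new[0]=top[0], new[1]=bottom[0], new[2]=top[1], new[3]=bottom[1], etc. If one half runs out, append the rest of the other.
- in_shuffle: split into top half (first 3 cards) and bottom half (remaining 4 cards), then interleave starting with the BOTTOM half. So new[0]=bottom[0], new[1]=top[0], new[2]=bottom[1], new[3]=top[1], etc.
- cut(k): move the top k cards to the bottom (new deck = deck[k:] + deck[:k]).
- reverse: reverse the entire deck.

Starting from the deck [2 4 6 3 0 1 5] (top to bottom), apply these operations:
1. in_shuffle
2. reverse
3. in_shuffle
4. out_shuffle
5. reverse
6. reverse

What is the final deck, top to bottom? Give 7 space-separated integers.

Answer: 4 2 5 1 0 3 6

Derivation:
After op 1 (in_shuffle): [3 2 0 4 1 6 5]
After op 2 (reverse): [5 6 1 4 0 2 3]
After op 3 (in_shuffle): [4 5 0 6 2 1 3]
After op 4 (out_shuffle): [4 2 5 1 0 3 6]
After op 5 (reverse): [6 3 0 1 5 2 4]
After op 6 (reverse): [4 2 5 1 0 3 6]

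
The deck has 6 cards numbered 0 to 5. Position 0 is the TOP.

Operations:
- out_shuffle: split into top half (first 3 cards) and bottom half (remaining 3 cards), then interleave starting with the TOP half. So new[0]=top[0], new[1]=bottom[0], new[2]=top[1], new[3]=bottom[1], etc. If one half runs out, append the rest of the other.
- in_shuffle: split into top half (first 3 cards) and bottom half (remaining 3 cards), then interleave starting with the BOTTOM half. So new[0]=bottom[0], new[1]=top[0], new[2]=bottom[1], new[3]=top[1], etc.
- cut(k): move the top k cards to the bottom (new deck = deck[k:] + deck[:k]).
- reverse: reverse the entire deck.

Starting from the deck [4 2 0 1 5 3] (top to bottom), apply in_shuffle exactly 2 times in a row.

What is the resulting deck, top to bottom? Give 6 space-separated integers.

Answer: 2 1 3 4 0 5

Derivation:
After op 1 (in_shuffle): [1 4 5 2 3 0]
After op 2 (in_shuffle): [2 1 3 4 0 5]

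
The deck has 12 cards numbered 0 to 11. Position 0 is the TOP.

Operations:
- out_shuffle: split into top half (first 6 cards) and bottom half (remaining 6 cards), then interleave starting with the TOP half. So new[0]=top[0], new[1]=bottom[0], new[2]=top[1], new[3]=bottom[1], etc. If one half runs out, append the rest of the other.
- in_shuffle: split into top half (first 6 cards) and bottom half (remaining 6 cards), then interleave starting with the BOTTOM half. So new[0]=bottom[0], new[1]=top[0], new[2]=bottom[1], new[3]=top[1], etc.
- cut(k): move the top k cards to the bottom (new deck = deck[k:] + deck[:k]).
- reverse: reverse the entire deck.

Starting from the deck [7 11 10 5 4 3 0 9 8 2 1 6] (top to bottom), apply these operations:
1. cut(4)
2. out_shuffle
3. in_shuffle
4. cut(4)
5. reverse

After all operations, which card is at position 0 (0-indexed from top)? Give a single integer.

Answer: 1

Derivation:
After op 1 (cut(4)): [4 3 0 9 8 2 1 6 7 11 10 5]
After op 2 (out_shuffle): [4 1 3 6 0 7 9 11 8 10 2 5]
After op 3 (in_shuffle): [9 4 11 1 8 3 10 6 2 0 5 7]
After op 4 (cut(4)): [8 3 10 6 2 0 5 7 9 4 11 1]
After op 5 (reverse): [1 11 4 9 7 5 0 2 6 10 3 8]
Position 0: card 1.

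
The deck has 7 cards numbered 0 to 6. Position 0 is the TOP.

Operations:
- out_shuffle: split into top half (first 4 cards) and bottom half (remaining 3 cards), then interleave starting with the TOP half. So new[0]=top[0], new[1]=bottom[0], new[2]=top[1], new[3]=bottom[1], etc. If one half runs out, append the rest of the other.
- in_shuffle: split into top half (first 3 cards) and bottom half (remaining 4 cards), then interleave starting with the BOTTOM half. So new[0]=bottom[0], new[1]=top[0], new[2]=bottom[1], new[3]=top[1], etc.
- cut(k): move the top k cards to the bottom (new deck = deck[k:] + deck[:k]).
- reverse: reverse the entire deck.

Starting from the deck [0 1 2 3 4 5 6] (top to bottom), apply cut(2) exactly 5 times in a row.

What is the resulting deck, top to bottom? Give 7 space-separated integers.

Answer: 3 4 5 6 0 1 2

Derivation:
After op 1 (cut(2)): [2 3 4 5 6 0 1]
After op 2 (cut(2)): [4 5 6 0 1 2 3]
After op 3 (cut(2)): [6 0 1 2 3 4 5]
After op 4 (cut(2)): [1 2 3 4 5 6 0]
After op 5 (cut(2)): [3 4 5 6 0 1 2]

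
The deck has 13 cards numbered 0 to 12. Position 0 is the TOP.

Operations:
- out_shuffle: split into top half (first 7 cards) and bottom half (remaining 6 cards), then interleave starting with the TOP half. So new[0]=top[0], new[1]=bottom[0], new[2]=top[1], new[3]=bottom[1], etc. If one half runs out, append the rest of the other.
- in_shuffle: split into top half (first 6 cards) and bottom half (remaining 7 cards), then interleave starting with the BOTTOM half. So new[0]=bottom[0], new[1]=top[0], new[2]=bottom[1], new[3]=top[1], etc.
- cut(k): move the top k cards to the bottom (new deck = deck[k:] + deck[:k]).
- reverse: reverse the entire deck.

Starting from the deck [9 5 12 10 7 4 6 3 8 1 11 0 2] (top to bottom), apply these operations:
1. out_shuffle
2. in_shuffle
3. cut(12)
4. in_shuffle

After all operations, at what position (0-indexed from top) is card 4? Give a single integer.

Answer: 6

Derivation:
After op 1 (out_shuffle): [9 3 5 8 12 1 10 11 7 0 4 2 6]
After op 2 (in_shuffle): [10 9 11 3 7 5 0 8 4 12 2 1 6]
After op 3 (cut(12)): [6 10 9 11 3 7 5 0 8 4 12 2 1]
After op 4 (in_shuffle): [5 6 0 10 8 9 4 11 12 3 2 7 1]
Card 4 is at position 6.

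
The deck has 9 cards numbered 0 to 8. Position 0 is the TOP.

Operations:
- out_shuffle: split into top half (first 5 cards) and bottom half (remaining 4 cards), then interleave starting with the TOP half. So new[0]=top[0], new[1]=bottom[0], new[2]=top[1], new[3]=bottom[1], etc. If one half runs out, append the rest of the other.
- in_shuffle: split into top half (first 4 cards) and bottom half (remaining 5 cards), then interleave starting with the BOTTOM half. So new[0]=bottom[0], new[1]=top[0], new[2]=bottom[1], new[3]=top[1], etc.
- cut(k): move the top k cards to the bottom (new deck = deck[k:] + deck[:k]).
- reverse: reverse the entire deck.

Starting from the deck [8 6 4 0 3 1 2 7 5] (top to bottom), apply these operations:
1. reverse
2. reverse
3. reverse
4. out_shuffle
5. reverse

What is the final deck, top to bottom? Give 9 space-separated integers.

After op 1 (reverse): [5 7 2 1 3 0 4 6 8]
After op 2 (reverse): [8 6 4 0 3 1 2 7 5]
After op 3 (reverse): [5 7 2 1 3 0 4 6 8]
After op 4 (out_shuffle): [5 0 7 4 2 6 1 8 3]
After op 5 (reverse): [3 8 1 6 2 4 7 0 5]

Answer: 3 8 1 6 2 4 7 0 5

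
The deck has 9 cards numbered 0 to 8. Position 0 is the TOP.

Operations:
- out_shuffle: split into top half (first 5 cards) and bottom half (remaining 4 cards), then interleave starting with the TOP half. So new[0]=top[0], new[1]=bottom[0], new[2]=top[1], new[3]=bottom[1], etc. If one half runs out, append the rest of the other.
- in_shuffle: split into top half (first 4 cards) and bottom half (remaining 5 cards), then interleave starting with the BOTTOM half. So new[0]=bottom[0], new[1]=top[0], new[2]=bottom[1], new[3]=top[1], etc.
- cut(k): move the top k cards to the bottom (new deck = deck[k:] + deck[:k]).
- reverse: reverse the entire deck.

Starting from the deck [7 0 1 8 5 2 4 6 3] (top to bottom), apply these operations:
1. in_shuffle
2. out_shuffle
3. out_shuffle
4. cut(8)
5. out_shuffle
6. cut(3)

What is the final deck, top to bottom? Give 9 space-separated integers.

Answer: 3 8 6 1 4 0 2 7 5

Derivation:
After op 1 (in_shuffle): [5 7 2 0 4 1 6 8 3]
After op 2 (out_shuffle): [5 1 7 6 2 8 0 3 4]
After op 3 (out_shuffle): [5 8 1 0 7 3 6 4 2]
After op 4 (cut(8)): [2 5 8 1 0 7 3 6 4]
After op 5 (out_shuffle): [2 7 5 3 8 6 1 4 0]
After op 6 (cut(3)): [3 8 6 1 4 0 2 7 5]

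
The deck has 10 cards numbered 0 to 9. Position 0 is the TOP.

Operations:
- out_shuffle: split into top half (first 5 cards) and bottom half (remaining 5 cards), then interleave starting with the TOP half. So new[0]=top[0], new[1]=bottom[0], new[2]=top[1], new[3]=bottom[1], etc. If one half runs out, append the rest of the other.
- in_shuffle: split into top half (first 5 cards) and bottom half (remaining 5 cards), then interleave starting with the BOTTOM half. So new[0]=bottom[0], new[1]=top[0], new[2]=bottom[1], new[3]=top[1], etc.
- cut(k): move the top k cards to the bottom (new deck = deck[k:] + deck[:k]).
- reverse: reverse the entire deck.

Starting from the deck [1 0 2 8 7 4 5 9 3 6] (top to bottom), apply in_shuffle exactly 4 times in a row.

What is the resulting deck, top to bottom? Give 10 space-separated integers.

Answer: 3 5 7 2 1 6 9 4 8 0

Derivation:
After op 1 (in_shuffle): [4 1 5 0 9 2 3 8 6 7]
After op 2 (in_shuffle): [2 4 3 1 8 5 6 0 7 9]
After op 3 (in_shuffle): [5 2 6 4 0 3 7 1 9 8]
After op 4 (in_shuffle): [3 5 7 2 1 6 9 4 8 0]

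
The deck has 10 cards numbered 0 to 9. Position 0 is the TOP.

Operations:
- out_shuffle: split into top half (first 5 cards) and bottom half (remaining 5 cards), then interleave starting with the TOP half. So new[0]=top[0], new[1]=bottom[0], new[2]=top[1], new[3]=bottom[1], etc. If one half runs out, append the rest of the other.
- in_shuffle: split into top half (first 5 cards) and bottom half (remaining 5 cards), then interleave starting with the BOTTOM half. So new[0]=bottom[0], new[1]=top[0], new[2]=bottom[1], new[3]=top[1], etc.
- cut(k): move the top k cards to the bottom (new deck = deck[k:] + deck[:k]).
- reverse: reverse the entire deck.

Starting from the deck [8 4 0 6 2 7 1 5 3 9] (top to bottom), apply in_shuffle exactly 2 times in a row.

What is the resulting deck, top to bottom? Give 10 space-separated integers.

Answer: 0 7 3 8 6 1 9 4 2 5

Derivation:
After op 1 (in_shuffle): [7 8 1 4 5 0 3 6 9 2]
After op 2 (in_shuffle): [0 7 3 8 6 1 9 4 2 5]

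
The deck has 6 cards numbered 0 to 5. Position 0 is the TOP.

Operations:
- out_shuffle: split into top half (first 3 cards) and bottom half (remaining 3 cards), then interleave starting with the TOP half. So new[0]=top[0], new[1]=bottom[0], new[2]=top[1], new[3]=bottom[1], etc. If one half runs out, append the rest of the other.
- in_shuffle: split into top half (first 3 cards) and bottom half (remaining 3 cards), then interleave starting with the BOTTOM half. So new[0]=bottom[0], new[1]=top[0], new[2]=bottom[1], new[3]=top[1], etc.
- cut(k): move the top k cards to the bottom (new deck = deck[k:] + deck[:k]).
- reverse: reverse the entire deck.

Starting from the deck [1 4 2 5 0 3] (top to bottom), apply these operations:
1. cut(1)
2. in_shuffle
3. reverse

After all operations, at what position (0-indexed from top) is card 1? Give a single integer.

After op 1 (cut(1)): [4 2 5 0 3 1]
After op 2 (in_shuffle): [0 4 3 2 1 5]
After op 3 (reverse): [5 1 2 3 4 0]
Card 1 is at position 1.

Answer: 1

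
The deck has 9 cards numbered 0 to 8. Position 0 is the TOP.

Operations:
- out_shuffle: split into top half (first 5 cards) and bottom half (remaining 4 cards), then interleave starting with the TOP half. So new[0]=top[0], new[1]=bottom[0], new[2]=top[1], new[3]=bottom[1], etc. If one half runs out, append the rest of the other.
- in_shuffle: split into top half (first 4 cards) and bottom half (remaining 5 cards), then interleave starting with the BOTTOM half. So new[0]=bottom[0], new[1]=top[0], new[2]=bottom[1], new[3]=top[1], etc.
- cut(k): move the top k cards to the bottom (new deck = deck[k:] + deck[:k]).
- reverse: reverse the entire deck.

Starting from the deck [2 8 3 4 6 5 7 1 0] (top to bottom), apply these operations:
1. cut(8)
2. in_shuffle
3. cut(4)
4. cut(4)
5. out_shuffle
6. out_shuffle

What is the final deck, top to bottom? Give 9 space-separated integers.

After op 1 (cut(8)): [0 2 8 3 4 6 5 7 1]
After op 2 (in_shuffle): [4 0 6 2 5 8 7 3 1]
After op 3 (cut(4)): [5 8 7 3 1 4 0 6 2]
After op 4 (cut(4)): [1 4 0 6 2 5 8 7 3]
After op 5 (out_shuffle): [1 5 4 8 0 7 6 3 2]
After op 6 (out_shuffle): [1 7 5 6 4 3 8 2 0]

Answer: 1 7 5 6 4 3 8 2 0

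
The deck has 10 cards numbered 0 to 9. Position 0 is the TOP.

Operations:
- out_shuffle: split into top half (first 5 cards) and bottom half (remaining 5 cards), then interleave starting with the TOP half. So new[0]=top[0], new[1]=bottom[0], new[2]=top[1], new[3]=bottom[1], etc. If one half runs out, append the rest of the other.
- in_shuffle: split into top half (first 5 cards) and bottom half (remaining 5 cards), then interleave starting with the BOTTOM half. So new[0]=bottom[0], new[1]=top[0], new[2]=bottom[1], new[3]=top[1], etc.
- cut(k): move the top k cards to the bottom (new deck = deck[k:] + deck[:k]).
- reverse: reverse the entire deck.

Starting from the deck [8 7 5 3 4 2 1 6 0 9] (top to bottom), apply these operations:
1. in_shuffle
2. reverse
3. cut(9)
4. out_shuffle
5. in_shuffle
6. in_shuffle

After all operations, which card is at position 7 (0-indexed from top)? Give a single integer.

Answer: 5

Derivation:
After op 1 (in_shuffle): [2 8 1 7 6 5 0 3 9 4]
After op 2 (reverse): [4 9 3 0 5 6 7 1 8 2]
After op 3 (cut(9)): [2 4 9 3 0 5 6 7 1 8]
After op 4 (out_shuffle): [2 5 4 6 9 7 3 1 0 8]
After op 5 (in_shuffle): [7 2 3 5 1 4 0 6 8 9]
After op 6 (in_shuffle): [4 7 0 2 6 3 8 5 9 1]
Position 7: card 5.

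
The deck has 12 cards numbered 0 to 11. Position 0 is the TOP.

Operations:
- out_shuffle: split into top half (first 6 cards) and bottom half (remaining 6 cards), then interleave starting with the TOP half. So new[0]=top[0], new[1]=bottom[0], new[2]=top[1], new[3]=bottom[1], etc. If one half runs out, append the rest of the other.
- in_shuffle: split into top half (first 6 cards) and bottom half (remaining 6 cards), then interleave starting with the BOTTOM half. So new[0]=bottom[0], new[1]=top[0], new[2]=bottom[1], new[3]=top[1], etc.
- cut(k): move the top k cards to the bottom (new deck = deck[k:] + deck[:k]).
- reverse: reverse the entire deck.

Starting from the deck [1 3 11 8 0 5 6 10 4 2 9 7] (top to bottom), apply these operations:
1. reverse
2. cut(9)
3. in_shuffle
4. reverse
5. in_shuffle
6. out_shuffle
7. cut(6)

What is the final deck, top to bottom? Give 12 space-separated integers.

After op 1 (reverse): [7 9 2 4 10 6 5 0 8 11 3 1]
After op 2 (cut(9)): [11 3 1 7 9 2 4 10 6 5 0 8]
After op 3 (in_shuffle): [4 11 10 3 6 1 5 7 0 9 8 2]
After op 4 (reverse): [2 8 9 0 7 5 1 6 3 10 11 4]
After op 5 (in_shuffle): [1 2 6 8 3 9 10 0 11 7 4 5]
After op 6 (out_shuffle): [1 10 2 0 6 11 8 7 3 4 9 5]
After op 7 (cut(6)): [8 7 3 4 9 5 1 10 2 0 6 11]

Answer: 8 7 3 4 9 5 1 10 2 0 6 11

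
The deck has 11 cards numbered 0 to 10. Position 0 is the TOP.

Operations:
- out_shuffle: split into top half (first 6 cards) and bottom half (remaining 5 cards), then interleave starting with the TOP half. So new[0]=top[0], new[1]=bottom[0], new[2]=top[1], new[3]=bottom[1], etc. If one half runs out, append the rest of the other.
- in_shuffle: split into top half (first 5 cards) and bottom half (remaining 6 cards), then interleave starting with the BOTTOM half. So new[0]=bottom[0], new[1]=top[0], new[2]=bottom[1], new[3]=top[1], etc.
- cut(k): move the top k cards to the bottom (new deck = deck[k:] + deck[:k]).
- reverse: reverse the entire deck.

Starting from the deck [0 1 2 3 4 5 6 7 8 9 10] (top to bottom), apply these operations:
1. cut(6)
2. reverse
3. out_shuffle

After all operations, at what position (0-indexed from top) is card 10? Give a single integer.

Answer: 1

Derivation:
After op 1 (cut(6)): [6 7 8 9 10 0 1 2 3 4 5]
After op 2 (reverse): [5 4 3 2 1 0 10 9 8 7 6]
After op 3 (out_shuffle): [5 10 4 9 3 8 2 7 1 6 0]
Card 10 is at position 1.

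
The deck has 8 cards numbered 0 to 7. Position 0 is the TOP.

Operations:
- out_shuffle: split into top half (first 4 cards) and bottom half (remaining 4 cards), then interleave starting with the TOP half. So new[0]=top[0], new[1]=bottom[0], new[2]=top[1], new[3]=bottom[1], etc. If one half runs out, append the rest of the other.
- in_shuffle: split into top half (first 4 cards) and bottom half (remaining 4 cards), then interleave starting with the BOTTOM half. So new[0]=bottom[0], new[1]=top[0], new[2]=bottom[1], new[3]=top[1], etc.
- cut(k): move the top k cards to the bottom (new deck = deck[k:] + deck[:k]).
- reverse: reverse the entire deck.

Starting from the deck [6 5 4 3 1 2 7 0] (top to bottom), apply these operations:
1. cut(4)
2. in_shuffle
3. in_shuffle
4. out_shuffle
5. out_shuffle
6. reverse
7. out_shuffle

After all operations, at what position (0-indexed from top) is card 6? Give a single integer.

After op 1 (cut(4)): [1 2 7 0 6 5 4 3]
After op 2 (in_shuffle): [6 1 5 2 4 7 3 0]
After op 3 (in_shuffle): [4 6 7 1 3 5 0 2]
After op 4 (out_shuffle): [4 3 6 5 7 0 1 2]
After op 5 (out_shuffle): [4 7 3 0 6 1 5 2]
After op 6 (reverse): [2 5 1 6 0 3 7 4]
After op 7 (out_shuffle): [2 0 5 3 1 7 6 4]
Card 6 is at position 6.

Answer: 6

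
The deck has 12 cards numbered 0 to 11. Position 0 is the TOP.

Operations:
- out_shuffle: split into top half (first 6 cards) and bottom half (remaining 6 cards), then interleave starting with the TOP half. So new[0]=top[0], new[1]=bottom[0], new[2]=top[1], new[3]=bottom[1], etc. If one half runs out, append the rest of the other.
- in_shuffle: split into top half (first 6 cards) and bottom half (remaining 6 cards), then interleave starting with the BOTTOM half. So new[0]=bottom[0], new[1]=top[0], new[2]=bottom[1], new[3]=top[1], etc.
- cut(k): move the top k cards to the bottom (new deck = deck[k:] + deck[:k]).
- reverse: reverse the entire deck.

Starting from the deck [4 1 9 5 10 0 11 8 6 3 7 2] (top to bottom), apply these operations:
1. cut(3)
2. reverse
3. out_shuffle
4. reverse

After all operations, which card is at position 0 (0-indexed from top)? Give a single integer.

Answer: 5

Derivation:
After op 1 (cut(3)): [5 10 0 11 8 6 3 7 2 4 1 9]
After op 2 (reverse): [9 1 4 2 7 3 6 8 11 0 10 5]
After op 3 (out_shuffle): [9 6 1 8 4 11 2 0 7 10 3 5]
After op 4 (reverse): [5 3 10 7 0 2 11 4 8 1 6 9]
Position 0: card 5.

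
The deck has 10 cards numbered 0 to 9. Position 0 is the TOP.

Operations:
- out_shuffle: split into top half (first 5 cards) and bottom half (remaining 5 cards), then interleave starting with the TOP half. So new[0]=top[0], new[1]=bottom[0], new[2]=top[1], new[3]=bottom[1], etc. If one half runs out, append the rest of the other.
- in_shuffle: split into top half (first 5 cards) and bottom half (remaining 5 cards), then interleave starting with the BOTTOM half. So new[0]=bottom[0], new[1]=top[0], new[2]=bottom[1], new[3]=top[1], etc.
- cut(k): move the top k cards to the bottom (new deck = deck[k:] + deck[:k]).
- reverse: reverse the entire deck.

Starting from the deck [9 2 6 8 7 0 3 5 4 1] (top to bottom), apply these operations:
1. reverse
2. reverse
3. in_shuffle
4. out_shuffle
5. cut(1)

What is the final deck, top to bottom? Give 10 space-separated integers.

Answer: 6 9 4 3 8 2 1 5 7 0

Derivation:
After op 1 (reverse): [1 4 5 3 0 7 8 6 2 9]
After op 2 (reverse): [9 2 6 8 7 0 3 5 4 1]
After op 3 (in_shuffle): [0 9 3 2 5 6 4 8 1 7]
After op 4 (out_shuffle): [0 6 9 4 3 8 2 1 5 7]
After op 5 (cut(1)): [6 9 4 3 8 2 1 5 7 0]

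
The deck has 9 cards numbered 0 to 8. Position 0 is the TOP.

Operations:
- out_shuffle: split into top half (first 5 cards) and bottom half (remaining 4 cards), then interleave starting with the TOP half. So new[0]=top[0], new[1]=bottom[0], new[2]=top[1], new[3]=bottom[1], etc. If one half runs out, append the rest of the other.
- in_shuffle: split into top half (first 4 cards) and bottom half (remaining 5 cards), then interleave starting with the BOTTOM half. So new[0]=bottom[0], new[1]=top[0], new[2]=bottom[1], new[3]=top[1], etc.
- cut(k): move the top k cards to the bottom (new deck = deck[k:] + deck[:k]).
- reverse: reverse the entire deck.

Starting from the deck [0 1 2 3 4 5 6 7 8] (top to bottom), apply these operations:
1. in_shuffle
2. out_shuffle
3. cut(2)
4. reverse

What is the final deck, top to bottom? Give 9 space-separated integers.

Answer: 2 4 6 8 1 3 5 7 0

Derivation:
After op 1 (in_shuffle): [4 0 5 1 6 2 7 3 8]
After op 2 (out_shuffle): [4 2 0 7 5 3 1 8 6]
After op 3 (cut(2)): [0 7 5 3 1 8 6 4 2]
After op 4 (reverse): [2 4 6 8 1 3 5 7 0]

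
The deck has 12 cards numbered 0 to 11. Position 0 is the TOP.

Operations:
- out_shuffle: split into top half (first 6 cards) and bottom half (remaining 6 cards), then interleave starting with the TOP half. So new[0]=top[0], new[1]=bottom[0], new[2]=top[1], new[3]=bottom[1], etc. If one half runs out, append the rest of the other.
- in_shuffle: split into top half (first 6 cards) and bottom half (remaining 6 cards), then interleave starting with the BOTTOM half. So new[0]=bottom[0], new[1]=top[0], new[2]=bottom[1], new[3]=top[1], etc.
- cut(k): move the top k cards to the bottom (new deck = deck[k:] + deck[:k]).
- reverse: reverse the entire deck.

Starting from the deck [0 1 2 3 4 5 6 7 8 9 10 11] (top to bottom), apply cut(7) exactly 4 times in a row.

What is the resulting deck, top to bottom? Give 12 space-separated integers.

After op 1 (cut(7)): [7 8 9 10 11 0 1 2 3 4 5 6]
After op 2 (cut(7)): [2 3 4 5 6 7 8 9 10 11 0 1]
After op 3 (cut(7)): [9 10 11 0 1 2 3 4 5 6 7 8]
After op 4 (cut(7)): [4 5 6 7 8 9 10 11 0 1 2 3]

Answer: 4 5 6 7 8 9 10 11 0 1 2 3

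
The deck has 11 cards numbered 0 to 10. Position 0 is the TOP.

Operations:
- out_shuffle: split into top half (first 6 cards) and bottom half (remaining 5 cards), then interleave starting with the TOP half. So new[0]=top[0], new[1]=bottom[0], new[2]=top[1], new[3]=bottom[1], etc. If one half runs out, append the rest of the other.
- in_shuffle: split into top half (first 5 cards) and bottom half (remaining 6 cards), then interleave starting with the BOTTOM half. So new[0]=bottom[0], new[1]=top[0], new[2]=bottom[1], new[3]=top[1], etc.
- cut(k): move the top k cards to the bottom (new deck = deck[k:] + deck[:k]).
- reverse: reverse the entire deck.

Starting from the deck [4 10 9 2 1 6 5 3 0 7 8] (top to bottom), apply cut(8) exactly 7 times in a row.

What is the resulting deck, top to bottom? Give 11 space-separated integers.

After op 1 (cut(8)): [0 7 8 4 10 9 2 1 6 5 3]
After op 2 (cut(8)): [6 5 3 0 7 8 4 10 9 2 1]
After op 3 (cut(8)): [9 2 1 6 5 3 0 7 8 4 10]
After op 4 (cut(8)): [8 4 10 9 2 1 6 5 3 0 7]
After op 5 (cut(8)): [3 0 7 8 4 10 9 2 1 6 5]
After op 6 (cut(8)): [1 6 5 3 0 7 8 4 10 9 2]
After op 7 (cut(8)): [10 9 2 1 6 5 3 0 7 8 4]

Answer: 10 9 2 1 6 5 3 0 7 8 4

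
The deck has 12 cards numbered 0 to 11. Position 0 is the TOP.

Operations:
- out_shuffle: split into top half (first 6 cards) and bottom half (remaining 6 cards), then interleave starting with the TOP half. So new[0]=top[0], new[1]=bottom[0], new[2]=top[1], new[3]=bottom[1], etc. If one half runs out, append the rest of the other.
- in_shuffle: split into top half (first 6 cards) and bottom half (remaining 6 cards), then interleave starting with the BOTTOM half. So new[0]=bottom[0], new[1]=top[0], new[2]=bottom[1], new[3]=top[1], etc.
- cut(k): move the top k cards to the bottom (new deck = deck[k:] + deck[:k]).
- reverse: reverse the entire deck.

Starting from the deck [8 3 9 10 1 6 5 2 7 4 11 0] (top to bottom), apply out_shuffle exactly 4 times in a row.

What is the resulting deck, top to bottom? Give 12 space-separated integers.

After op 1 (out_shuffle): [8 5 3 2 9 7 10 4 1 11 6 0]
After op 2 (out_shuffle): [8 10 5 4 3 1 2 11 9 6 7 0]
After op 3 (out_shuffle): [8 2 10 11 5 9 4 6 3 7 1 0]
After op 4 (out_shuffle): [8 4 2 6 10 3 11 7 5 1 9 0]

Answer: 8 4 2 6 10 3 11 7 5 1 9 0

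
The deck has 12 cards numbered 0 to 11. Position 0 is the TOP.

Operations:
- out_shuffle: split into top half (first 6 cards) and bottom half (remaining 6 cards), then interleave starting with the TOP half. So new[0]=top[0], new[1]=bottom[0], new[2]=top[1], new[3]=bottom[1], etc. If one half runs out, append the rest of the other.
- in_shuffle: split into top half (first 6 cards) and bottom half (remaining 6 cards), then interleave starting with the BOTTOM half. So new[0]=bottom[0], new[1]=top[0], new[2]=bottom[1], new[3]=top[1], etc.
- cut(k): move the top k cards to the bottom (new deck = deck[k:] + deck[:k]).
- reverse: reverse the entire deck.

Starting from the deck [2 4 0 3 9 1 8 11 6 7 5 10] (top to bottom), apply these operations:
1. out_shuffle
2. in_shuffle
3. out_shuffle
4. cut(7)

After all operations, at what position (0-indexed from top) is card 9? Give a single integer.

Answer: 1

Derivation:
After op 1 (out_shuffle): [2 8 4 11 0 6 3 7 9 5 1 10]
After op 2 (in_shuffle): [3 2 7 8 9 4 5 11 1 0 10 6]
After op 3 (out_shuffle): [3 5 2 11 7 1 8 0 9 10 4 6]
After op 4 (cut(7)): [0 9 10 4 6 3 5 2 11 7 1 8]
Card 9 is at position 1.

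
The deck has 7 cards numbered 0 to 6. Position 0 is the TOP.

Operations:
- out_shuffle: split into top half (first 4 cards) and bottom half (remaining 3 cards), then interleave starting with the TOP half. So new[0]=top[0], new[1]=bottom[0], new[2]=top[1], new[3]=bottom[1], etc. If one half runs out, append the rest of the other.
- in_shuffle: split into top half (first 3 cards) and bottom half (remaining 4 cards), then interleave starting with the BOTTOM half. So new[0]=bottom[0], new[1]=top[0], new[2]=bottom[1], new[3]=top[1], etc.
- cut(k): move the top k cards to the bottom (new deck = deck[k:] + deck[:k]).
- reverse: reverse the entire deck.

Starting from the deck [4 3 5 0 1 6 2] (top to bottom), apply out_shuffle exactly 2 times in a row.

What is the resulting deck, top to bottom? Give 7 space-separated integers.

Answer: 4 5 1 2 3 0 6

Derivation:
After op 1 (out_shuffle): [4 1 3 6 5 2 0]
After op 2 (out_shuffle): [4 5 1 2 3 0 6]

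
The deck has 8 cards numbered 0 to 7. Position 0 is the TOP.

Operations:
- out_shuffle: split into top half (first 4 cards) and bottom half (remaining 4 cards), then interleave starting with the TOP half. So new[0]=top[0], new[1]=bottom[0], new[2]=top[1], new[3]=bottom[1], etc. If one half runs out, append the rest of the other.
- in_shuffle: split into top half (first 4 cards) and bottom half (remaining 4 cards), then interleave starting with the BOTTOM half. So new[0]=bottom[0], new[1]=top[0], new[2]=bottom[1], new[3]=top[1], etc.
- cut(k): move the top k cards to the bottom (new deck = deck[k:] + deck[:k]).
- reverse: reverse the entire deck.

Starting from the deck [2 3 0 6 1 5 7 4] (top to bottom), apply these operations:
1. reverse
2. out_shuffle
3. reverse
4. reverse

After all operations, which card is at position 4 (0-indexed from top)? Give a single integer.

After op 1 (reverse): [4 7 5 1 6 0 3 2]
After op 2 (out_shuffle): [4 6 7 0 5 3 1 2]
After op 3 (reverse): [2 1 3 5 0 7 6 4]
After op 4 (reverse): [4 6 7 0 5 3 1 2]
Position 4: card 5.

Answer: 5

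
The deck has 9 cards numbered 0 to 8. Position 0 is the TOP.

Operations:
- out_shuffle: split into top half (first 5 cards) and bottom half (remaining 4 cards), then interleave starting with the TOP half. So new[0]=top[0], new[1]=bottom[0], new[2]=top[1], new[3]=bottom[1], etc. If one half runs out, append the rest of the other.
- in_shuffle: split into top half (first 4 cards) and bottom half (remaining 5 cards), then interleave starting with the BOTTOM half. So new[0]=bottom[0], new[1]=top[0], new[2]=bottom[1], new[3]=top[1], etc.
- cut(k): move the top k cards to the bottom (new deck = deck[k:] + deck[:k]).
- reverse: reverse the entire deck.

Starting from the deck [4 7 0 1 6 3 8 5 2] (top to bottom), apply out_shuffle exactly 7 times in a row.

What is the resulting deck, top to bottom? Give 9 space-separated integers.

After op 1 (out_shuffle): [4 3 7 8 0 5 1 2 6]
After op 2 (out_shuffle): [4 5 3 1 7 2 8 6 0]
After op 3 (out_shuffle): [4 2 5 8 3 6 1 0 7]
After op 4 (out_shuffle): [4 6 2 1 5 0 8 7 3]
After op 5 (out_shuffle): [4 0 6 8 2 7 1 3 5]
After op 6 (out_shuffle): [4 7 0 1 6 3 8 5 2]
After op 7 (out_shuffle): [4 3 7 8 0 5 1 2 6]

Answer: 4 3 7 8 0 5 1 2 6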